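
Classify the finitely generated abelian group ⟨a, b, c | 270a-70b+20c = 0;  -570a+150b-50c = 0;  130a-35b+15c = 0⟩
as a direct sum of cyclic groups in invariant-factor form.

rank_ℚ(R)=3; free=3−3=0
SNF(R) diag = [5, 10, 10] → torsion [5, 10, 10]

Answer: M ≅ ℤ/5 ⊕ ℤ/10 ⊕ ℤ/10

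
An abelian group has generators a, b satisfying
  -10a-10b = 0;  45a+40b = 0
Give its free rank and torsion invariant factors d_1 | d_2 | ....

rank_ℚ(R)=2; free=2−2=0
SNF(R) diag = [5, 10] → torsion [5, 10]

Answer: M ≅ ℤ/5 ⊕ ℤ/10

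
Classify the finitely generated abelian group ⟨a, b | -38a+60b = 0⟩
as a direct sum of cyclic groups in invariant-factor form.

Answer: M ≅ ℤ^1 ⊕ ℤ/2

Derivation:
rank_ℚ(R)=1; free=2−1=1
SNF(R) diag = [2] → torsion [2]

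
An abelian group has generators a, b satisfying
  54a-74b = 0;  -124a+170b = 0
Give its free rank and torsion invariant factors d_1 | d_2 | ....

Answer: M ≅ ℤ/2 ⊕ ℤ/2

Derivation:
rank_ℚ(R)=2; free=2−2=0
SNF(R) diag = [2, 2] → torsion [2, 2]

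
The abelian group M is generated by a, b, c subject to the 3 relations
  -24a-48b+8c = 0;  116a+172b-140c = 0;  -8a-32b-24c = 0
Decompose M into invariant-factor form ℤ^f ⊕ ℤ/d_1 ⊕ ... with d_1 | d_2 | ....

rank_ℚ(R)=3; free=3−3=0
SNF(R) diag = [4, 8, 16] → torsion [4, 8, 16]

Answer: M ≅ ℤ/4 ⊕ ℤ/8 ⊕ ℤ/16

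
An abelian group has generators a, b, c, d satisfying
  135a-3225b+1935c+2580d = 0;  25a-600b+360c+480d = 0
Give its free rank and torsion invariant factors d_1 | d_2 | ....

Answer: M ≅ ℤ^2 ⊕ ℤ/5 ⊕ ℤ/15

Derivation:
rank_ℚ(R)=2; free=4−2=2
SNF(R) diag = [5, 15] → torsion [5, 15]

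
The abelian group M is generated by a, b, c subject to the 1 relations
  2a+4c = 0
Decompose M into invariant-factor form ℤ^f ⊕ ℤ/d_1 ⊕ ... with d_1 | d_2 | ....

Answer: M ≅ ℤ^2 ⊕ ℤ/2

Derivation:
rank_ℚ(R)=1; free=3−1=2
SNF(R) diag = [2] → torsion [2]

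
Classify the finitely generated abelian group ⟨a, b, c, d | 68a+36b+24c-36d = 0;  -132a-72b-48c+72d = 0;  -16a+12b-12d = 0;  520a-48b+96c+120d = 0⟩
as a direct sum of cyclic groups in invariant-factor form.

rank_ℚ(R)=4; free=4−4=0
SNF(R) diag = [4, 12, 24, 72] → torsion [4, 12, 24, 72]

Answer: M ≅ ℤ/4 ⊕ ℤ/12 ⊕ ℤ/24 ⊕ ℤ/72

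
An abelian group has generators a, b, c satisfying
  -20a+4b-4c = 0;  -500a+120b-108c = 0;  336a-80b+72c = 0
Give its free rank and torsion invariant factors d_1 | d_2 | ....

rank_ℚ(R)=3; free=3−3=0
SNF(R) diag = [4, 4, 8] → torsion [4, 4, 8]

Answer: M ≅ ℤ/4 ⊕ ℤ/4 ⊕ ℤ/8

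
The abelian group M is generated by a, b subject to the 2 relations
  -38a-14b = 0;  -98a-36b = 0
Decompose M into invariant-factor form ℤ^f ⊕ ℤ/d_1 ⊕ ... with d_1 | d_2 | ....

rank_ℚ(R)=2; free=2−2=0
SNF(R) diag = [2, 2] → torsion [2, 2]

Answer: M ≅ ℤ/2 ⊕ ℤ/2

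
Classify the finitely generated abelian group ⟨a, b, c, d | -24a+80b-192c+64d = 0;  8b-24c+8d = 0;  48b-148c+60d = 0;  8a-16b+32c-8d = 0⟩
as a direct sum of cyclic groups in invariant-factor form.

Answer: M ≅ ℤ/4 ⊕ ℤ/8 ⊕ ℤ/8 ⊕ ℤ/8

Derivation:
rank_ℚ(R)=4; free=4−4=0
SNF(R) diag = [4, 8, 8, 8] → torsion [4, 8, 8, 8]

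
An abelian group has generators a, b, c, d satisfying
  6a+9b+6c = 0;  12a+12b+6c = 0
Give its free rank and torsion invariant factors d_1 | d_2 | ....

Answer: M ≅ ℤ^2 ⊕ ℤ/3 ⊕ ℤ/6

Derivation:
rank_ℚ(R)=2; free=4−2=2
SNF(R) diag = [3, 6] → torsion [3, 6]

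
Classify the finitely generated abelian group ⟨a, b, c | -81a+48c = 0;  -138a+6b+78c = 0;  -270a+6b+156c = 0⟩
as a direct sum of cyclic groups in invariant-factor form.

rank_ℚ(R)=3; free=3−3=0
SNF(R) diag = [3, 6, 6] → torsion [3, 6, 6]

Answer: M ≅ ℤ/3 ⊕ ℤ/6 ⊕ ℤ/6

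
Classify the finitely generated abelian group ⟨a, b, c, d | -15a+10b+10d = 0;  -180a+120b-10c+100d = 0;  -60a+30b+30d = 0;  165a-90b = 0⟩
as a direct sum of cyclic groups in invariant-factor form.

Answer: M ≅ ℤ/5 ⊕ ℤ/10 ⊕ ℤ/30 ⊕ ℤ/90

Derivation:
rank_ℚ(R)=4; free=4−4=0
SNF(R) diag = [5, 10, 30, 90] → torsion [5, 10, 30, 90]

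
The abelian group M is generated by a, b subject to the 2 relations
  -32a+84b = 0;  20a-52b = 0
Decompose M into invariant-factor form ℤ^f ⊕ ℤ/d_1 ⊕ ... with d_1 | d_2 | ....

Answer: M ≅ ℤ/4 ⊕ ℤ/4

Derivation:
rank_ℚ(R)=2; free=2−2=0
SNF(R) diag = [4, 4] → torsion [4, 4]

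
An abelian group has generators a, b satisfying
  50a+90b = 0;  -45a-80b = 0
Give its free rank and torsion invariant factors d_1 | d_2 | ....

Answer: M ≅ ℤ/5 ⊕ ℤ/10

Derivation:
rank_ℚ(R)=2; free=2−2=0
SNF(R) diag = [5, 10] → torsion [5, 10]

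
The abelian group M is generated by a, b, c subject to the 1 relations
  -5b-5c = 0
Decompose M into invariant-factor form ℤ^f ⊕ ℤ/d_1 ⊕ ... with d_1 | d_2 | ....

rank_ℚ(R)=1; free=3−1=2
SNF(R) diag = [5] → torsion [5]

Answer: M ≅ ℤ^2 ⊕ ℤ/5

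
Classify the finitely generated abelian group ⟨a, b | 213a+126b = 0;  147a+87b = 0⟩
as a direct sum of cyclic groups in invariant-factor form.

Answer: M ≅ ℤ/3 ⊕ ℤ/3

Derivation:
rank_ℚ(R)=2; free=2−2=0
SNF(R) diag = [3, 3] → torsion [3, 3]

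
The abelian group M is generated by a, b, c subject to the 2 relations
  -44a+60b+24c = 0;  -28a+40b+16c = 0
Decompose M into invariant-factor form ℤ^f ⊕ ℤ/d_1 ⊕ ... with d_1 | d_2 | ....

Answer: M ≅ ℤ^1 ⊕ ℤ/4 ⊕ ℤ/4

Derivation:
rank_ℚ(R)=2; free=3−2=1
SNF(R) diag = [4, 4] → torsion [4, 4]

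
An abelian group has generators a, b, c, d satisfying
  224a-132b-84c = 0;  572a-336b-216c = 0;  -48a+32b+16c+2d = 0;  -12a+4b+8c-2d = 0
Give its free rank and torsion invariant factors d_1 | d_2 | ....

rank_ℚ(R)=4; free=4−4=0
SNF(R) diag = [2, 4, 12, 12] → torsion [2, 4, 12, 12]

Answer: M ≅ ℤ/2 ⊕ ℤ/4 ⊕ ℤ/12 ⊕ ℤ/12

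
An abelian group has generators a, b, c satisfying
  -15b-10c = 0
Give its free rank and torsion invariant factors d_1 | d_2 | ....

rank_ℚ(R)=1; free=3−1=2
SNF(R) diag = [5] → torsion [5]

Answer: M ≅ ℤ^2 ⊕ ℤ/5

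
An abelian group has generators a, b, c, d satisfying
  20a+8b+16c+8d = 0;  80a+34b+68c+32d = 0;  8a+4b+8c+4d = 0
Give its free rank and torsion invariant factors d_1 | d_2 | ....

rank_ℚ(R)=3; free=4−3=1
SNF(R) diag = [2, 4, 4] → torsion [2, 4, 4]

Answer: M ≅ ℤ^1 ⊕ ℤ/2 ⊕ ℤ/4 ⊕ ℤ/4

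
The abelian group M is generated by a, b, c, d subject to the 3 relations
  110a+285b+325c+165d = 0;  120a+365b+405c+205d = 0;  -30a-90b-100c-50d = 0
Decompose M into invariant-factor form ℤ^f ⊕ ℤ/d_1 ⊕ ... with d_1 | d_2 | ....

rank_ℚ(R)=3; free=4−3=1
SNF(R) diag = [5, 10, 10] → torsion [5, 10, 10]

Answer: M ≅ ℤ^1 ⊕ ℤ/5 ⊕ ℤ/10 ⊕ ℤ/10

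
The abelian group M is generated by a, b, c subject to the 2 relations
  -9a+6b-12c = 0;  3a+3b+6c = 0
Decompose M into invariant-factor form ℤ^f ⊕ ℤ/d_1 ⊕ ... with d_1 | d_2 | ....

Answer: M ≅ ℤ^1 ⊕ ℤ/3 ⊕ ℤ/3

Derivation:
rank_ℚ(R)=2; free=3−2=1
SNF(R) diag = [3, 3] → torsion [3, 3]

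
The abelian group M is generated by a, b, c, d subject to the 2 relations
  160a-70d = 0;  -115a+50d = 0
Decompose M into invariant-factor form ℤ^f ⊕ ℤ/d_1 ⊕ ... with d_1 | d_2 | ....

rank_ℚ(R)=2; free=4−2=2
SNF(R) diag = [5, 10] → torsion [5, 10]

Answer: M ≅ ℤ^2 ⊕ ℤ/5 ⊕ ℤ/10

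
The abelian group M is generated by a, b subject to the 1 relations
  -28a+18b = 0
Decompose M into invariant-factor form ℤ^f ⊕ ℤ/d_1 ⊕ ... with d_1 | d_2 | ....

Answer: M ≅ ℤ^1 ⊕ ℤ/2

Derivation:
rank_ℚ(R)=1; free=2−1=1
SNF(R) diag = [2] → torsion [2]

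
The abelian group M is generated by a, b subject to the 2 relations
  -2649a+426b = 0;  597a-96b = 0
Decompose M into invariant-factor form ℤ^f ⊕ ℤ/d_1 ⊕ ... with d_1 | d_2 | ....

Answer: M ≅ ℤ/3 ⊕ ℤ/6

Derivation:
rank_ℚ(R)=2; free=2−2=0
SNF(R) diag = [3, 6] → torsion [3, 6]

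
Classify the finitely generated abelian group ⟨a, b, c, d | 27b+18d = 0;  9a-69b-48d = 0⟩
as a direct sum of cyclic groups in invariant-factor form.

Answer: M ≅ ℤ^2 ⊕ ℤ/3 ⊕ ℤ/9

Derivation:
rank_ℚ(R)=2; free=4−2=2
SNF(R) diag = [3, 9] → torsion [3, 9]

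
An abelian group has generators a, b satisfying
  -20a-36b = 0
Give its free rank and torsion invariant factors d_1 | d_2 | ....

Answer: M ≅ ℤ^1 ⊕ ℤ/4

Derivation:
rank_ℚ(R)=1; free=2−1=1
SNF(R) diag = [4] → torsion [4]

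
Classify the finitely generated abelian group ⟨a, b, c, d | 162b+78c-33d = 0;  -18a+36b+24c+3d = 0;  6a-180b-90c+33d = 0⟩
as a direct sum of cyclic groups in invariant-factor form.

Answer: M ≅ ℤ^1 ⊕ ℤ/3 ⊕ ℤ/6 ⊕ ℤ/18

Derivation:
rank_ℚ(R)=3; free=4−3=1
SNF(R) diag = [3, 6, 18] → torsion [3, 6, 18]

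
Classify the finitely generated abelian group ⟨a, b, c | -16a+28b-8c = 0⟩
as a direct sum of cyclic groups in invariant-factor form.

rank_ℚ(R)=1; free=3−1=2
SNF(R) diag = [4] → torsion [4]

Answer: M ≅ ℤ^2 ⊕ ℤ/4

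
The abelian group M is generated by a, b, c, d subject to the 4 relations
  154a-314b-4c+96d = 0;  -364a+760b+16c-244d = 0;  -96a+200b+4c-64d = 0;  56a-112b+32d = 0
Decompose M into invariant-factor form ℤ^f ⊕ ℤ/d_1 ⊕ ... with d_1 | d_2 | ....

rank_ℚ(R)=4; free=4−4=0
SNF(R) diag = [2, 4, 4, 8] → torsion [2, 4, 4, 8]

Answer: M ≅ ℤ/2 ⊕ ℤ/4 ⊕ ℤ/4 ⊕ ℤ/8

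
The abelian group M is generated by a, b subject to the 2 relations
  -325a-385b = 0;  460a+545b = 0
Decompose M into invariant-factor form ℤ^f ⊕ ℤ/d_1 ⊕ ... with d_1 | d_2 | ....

Answer: M ≅ ℤ/5 ⊕ ℤ/5

Derivation:
rank_ℚ(R)=2; free=2−2=0
SNF(R) diag = [5, 5] → torsion [5, 5]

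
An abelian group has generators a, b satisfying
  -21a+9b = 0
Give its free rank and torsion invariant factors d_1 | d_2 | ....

Answer: M ≅ ℤ^1 ⊕ ℤ/3

Derivation:
rank_ℚ(R)=1; free=2−1=1
SNF(R) diag = [3] → torsion [3]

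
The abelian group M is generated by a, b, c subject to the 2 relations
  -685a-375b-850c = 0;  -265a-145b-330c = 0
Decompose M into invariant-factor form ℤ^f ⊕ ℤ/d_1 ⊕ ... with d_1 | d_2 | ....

Answer: M ≅ ℤ^1 ⊕ ℤ/5 ⊕ ℤ/10

Derivation:
rank_ℚ(R)=2; free=3−2=1
SNF(R) diag = [5, 10] → torsion [5, 10]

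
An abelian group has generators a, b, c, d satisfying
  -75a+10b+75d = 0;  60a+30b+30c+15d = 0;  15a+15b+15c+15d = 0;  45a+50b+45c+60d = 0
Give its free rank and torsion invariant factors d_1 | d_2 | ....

rank_ℚ(R)=4; free=4−4=0
SNF(R) diag = [5, 15, 15, 15] → torsion [5, 15, 15, 15]

Answer: M ≅ ℤ/5 ⊕ ℤ/15 ⊕ ℤ/15 ⊕ ℤ/15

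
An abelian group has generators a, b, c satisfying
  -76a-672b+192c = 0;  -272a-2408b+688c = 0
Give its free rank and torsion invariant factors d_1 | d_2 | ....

Answer: M ≅ ℤ^1 ⊕ ℤ/4 ⊕ ℤ/8

Derivation:
rank_ℚ(R)=2; free=3−2=1
SNF(R) diag = [4, 8] → torsion [4, 8]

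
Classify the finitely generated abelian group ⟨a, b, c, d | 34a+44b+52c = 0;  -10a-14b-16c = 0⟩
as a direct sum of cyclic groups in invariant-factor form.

Answer: M ≅ ℤ^2 ⊕ ℤ/2 ⊕ ℤ/6

Derivation:
rank_ℚ(R)=2; free=4−2=2
SNF(R) diag = [2, 6] → torsion [2, 6]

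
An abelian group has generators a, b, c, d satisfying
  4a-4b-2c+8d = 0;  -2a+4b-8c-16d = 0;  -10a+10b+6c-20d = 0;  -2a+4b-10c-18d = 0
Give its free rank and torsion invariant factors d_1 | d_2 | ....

rank_ℚ(R)=4; free=4−4=0
SNF(R) diag = [2, 2, 2, 2] → torsion [2, 2, 2, 2]

Answer: M ≅ ℤ/2 ⊕ ℤ/2 ⊕ ℤ/2 ⊕ ℤ/2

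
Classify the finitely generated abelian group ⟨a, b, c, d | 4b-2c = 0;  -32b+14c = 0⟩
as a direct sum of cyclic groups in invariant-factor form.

rank_ℚ(R)=2; free=4−2=2
SNF(R) diag = [2, 4] → torsion [2, 4]

Answer: M ≅ ℤ^2 ⊕ ℤ/2 ⊕ ℤ/4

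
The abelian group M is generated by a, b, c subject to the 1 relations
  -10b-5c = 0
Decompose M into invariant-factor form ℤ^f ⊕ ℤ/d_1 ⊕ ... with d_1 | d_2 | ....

rank_ℚ(R)=1; free=3−1=2
SNF(R) diag = [5] → torsion [5]

Answer: M ≅ ℤ^2 ⊕ ℤ/5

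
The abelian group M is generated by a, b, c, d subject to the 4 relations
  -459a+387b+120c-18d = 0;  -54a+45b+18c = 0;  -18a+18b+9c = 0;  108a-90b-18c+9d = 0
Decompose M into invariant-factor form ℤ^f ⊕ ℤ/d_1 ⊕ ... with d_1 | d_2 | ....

rank_ℚ(R)=4; free=4−4=0
SNF(R) diag = [3, 9, 9, 9] → torsion [3, 9, 9, 9]

Answer: M ≅ ℤ/3 ⊕ ℤ/9 ⊕ ℤ/9 ⊕ ℤ/9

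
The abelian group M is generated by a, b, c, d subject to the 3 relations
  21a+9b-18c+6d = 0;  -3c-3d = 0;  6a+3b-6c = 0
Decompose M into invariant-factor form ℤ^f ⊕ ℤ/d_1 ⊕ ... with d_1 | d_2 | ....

rank_ℚ(R)=3; free=4−3=1
SNF(R) diag = [3, 3, 3] → torsion [3, 3, 3]

Answer: M ≅ ℤ^1 ⊕ ℤ/3 ⊕ ℤ/3 ⊕ ℤ/3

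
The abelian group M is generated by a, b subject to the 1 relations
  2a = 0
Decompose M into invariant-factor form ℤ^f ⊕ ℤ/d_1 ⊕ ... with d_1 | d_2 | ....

rank_ℚ(R)=1; free=2−1=1
SNF(R) diag = [2] → torsion [2]

Answer: M ≅ ℤ^1 ⊕ ℤ/2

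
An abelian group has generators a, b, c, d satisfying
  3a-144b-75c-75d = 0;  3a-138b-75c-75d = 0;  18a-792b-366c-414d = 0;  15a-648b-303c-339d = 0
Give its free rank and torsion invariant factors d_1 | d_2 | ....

Answer: M ≅ ℤ/3 ⊕ ℤ/6 ⊕ ℤ/12 ⊕ ℤ/36

Derivation:
rank_ℚ(R)=4; free=4−4=0
SNF(R) diag = [3, 6, 12, 36] → torsion [3, 6, 12, 36]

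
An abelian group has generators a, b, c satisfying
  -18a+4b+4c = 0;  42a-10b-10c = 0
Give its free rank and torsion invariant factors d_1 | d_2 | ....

rank_ℚ(R)=2; free=3−2=1
SNF(R) diag = [2, 6] → torsion [2, 6]

Answer: M ≅ ℤ^1 ⊕ ℤ/2 ⊕ ℤ/6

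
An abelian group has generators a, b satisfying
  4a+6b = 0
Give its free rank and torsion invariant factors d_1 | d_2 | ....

rank_ℚ(R)=1; free=2−1=1
SNF(R) diag = [2] → torsion [2]

Answer: M ≅ ℤ^1 ⊕ ℤ/2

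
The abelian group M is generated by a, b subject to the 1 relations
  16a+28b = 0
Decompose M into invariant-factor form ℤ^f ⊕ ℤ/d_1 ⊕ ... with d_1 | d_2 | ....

rank_ℚ(R)=1; free=2−1=1
SNF(R) diag = [4] → torsion [4]

Answer: M ≅ ℤ^1 ⊕ ℤ/4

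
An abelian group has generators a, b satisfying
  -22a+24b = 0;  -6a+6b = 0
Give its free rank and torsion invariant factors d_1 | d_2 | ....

rank_ℚ(R)=2; free=2−2=0
SNF(R) diag = [2, 6] → torsion [2, 6]

Answer: M ≅ ℤ/2 ⊕ ℤ/6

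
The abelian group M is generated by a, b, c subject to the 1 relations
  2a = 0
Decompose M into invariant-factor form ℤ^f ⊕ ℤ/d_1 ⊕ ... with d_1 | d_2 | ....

rank_ℚ(R)=1; free=3−1=2
SNF(R) diag = [2] → torsion [2]

Answer: M ≅ ℤ^2 ⊕ ℤ/2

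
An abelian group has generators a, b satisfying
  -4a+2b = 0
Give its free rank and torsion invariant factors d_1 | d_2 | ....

rank_ℚ(R)=1; free=2−1=1
SNF(R) diag = [2] → torsion [2]

Answer: M ≅ ℤ^1 ⊕ ℤ/2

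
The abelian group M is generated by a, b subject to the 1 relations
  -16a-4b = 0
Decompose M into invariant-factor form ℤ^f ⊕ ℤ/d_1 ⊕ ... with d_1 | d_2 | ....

Answer: M ≅ ℤ^1 ⊕ ℤ/4

Derivation:
rank_ℚ(R)=1; free=2−1=1
SNF(R) diag = [4] → torsion [4]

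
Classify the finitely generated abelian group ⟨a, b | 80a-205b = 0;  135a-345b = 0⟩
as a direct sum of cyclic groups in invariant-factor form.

rank_ℚ(R)=2; free=2−2=0
SNF(R) diag = [5, 15] → torsion [5, 15]

Answer: M ≅ ℤ/5 ⊕ ℤ/15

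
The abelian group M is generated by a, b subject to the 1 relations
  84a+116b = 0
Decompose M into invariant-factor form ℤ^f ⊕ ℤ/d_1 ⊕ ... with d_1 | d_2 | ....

Answer: M ≅ ℤ^1 ⊕ ℤ/4

Derivation:
rank_ℚ(R)=1; free=2−1=1
SNF(R) diag = [4] → torsion [4]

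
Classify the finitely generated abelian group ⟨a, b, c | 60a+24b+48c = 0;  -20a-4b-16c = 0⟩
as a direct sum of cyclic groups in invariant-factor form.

Answer: M ≅ ℤ^1 ⊕ ℤ/4 ⊕ ℤ/12

Derivation:
rank_ℚ(R)=2; free=3−2=1
SNF(R) diag = [4, 12] → torsion [4, 12]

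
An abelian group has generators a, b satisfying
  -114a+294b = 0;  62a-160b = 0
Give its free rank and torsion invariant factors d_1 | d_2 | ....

rank_ℚ(R)=2; free=2−2=0
SNF(R) diag = [2, 6] → torsion [2, 6]

Answer: M ≅ ℤ/2 ⊕ ℤ/6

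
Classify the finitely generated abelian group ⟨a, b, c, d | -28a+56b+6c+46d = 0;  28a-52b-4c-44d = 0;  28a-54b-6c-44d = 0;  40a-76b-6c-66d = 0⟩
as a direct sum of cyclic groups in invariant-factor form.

rank_ℚ(R)=4; free=4−4=0
SNF(R) diag = [2, 2, 4, 12] → torsion [2, 2, 4, 12]

Answer: M ≅ ℤ/2 ⊕ ℤ/2 ⊕ ℤ/4 ⊕ ℤ/12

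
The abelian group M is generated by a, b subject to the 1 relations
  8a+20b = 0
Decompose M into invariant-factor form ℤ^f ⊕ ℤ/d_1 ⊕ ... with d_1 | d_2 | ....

Answer: M ≅ ℤ^1 ⊕ ℤ/4

Derivation:
rank_ℚ(R)=1; free=2−1=1
SNF(R) diag = [4] → torsion [4]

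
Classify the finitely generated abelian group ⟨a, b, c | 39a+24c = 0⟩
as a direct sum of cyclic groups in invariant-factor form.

rank_ℚ(R)=1; free=3−1=2
SNF(R) diag = [3] → torsion [3]

Answer: M ≅ ℤ^2 ⊕ ℤ/3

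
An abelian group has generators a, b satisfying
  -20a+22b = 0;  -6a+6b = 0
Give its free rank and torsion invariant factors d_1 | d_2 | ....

Answer: M ≅ ℤ/2 ⊕ ℤ/6

Derivation:
rank_ℚ(R)=2; free=2−2=0
SNF(R) diag = [2, 6] → torsion [2, 6]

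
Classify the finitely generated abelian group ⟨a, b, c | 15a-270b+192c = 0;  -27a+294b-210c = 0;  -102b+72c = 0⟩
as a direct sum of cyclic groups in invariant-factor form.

rank_ℚ(R)=3; free=3−3=0
SNF(R) diag = [3, 6, 6] → torsion [3, 6, 6]

Answer: M ≅ ℤ/3 ⊕ ℤ/6 ⊕ ℤ/6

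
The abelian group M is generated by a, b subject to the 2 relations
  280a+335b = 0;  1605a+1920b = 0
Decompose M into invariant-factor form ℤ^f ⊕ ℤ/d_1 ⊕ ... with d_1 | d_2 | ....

Answer: M ≅ ℤ/5 ⊕ ℤ/15

Derivation:
rank_ℚ(R)=2; free=2−2=0
SNF(R) diag = [5, 15] → torsion [5, 15]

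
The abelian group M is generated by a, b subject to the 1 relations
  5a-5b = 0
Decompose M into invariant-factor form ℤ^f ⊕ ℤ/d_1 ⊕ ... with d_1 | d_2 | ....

Answer: M ≅ ℤ^1 ⊕ ℤ/5

Derivation:
rank_ℚ(R)=1; free=2−1=1
SNF(R) diag = [5] → torsion [5]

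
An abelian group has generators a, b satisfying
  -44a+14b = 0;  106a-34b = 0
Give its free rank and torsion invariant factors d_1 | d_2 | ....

Answer: M ≅ ℤ/2 ⊕ ℤ/6

Derivation:
rank_ℚ(R)=2; free=2−2=0
SNF(R) diag = [2, 6] → torsion [2, 6]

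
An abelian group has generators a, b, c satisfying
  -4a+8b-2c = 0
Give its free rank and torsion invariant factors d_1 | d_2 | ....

Answer: M ≅ ℤ^2 ⊕ ℤ/2

Derivation:
rank_ℚ(R)=1; free=3−1=2
SNF(R) diag = [2] → torsion [2]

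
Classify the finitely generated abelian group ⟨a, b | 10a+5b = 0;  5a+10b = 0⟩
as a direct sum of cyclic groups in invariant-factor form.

rank_ℚ(R)=2; free=2−2=0
SNF(R) diag = [5, 15] → torsion [5, 15]

Answer: M ≅ ℤ/5 ⊕ ℤ/15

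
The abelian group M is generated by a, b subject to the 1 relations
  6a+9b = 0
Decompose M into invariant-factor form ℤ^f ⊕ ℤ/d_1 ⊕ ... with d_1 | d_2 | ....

rank_ℚ(R)=1; free=2−1=1
SNF(R) diag = [3] → torsion [3]

Answer: M ≅ ℤ^1 ⊕ ℤ/3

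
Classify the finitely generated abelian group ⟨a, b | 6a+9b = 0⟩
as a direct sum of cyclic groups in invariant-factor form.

Answer: M ≅ ℤ^1 ⊕ ℤ/3

Derivation:
rank_ℚ(R)=1; free=2−1=1
SNF(R) diag = [3] → torsion [3]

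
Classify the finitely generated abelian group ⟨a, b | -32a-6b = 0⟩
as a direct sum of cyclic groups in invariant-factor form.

rank_ℚ(R)=1; free=2−1=1
SNF(R) diag = [2] → torsion [2]

Answer: M ≅ ℤ^1 ⊕ ℤ/2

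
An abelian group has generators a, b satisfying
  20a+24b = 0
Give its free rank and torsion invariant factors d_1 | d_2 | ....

Answer: M ≅ ℤ^1 ⊕ ℤ/4

Derivation:
rank_ℚ(R)=1; free=2−1=1
SNF(R) diag = [4] → torsion [4]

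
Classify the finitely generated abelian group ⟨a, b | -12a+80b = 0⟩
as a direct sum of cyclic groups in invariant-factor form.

Answer: M ≅ ℤ^1 ⊕ ℤ/4

Derivation:
rank_ℚ(R)=1; free=2−1=1
SNF(R) diag = [4] → torsion [4]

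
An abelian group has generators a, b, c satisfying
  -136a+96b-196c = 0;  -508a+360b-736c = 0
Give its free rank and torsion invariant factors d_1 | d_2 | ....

Answer: M ≅ ℤ^1 ⊕ ℤ/4 ⊕ ℤ/12

Derivation:
rank_ℚ(R)=2; free=3−2=1
SNF(R) diag = [4, 12] → torsion [4, 12]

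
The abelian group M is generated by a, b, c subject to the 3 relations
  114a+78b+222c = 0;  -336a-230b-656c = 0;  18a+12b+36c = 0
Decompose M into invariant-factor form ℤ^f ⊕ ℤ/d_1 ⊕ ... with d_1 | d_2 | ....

rank_ℚ(R)=3; free=3−3=0
SNF(R) diag = [2, 6, 6] → torsion [2, 6, 6]

Answer: M ≅ ℤ/2 ⊕ ℤ/6 ⊕ ℤ/6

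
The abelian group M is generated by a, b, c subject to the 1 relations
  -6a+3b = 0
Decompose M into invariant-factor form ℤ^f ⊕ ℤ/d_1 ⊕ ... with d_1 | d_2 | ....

Answer: M ≅ ℤ^2 ⊕ ℤ/3

Derivation:
rank_ℚ(R)=1; free=3−1=2
SNF(R) diag = [3] → torsion [3]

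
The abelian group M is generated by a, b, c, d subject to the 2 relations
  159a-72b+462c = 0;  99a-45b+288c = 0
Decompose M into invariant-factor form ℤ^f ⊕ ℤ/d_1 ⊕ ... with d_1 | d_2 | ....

rank_ℚ(R)=2; free=4−2=2
SNF(R) diag = [3, 9] → torsion [3, 9]

Answer: M ≅ ℤ^2 ⊕ ℤ/3 ⊕ ℤ/9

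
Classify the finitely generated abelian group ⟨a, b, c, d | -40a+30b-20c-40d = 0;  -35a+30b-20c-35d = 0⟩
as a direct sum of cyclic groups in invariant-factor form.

Answer: M ≅ ℤ^2 ⊕ ℤ/5 ⊕ ℤ/10

Derivation:
rank_ℚ(R)=2; free=4−2=2
SNF(R) diag = [5, 10] → torsion [5, 10]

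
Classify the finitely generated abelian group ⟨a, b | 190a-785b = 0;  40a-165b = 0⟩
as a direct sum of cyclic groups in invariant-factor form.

Answer: M ≅ ℤ/5 ⊕ ℤ/10

Derivation:
rank_ℚ(R)=2; free=2−2=0
SNF(R) diag = [5, 10] → torsion [5, 10]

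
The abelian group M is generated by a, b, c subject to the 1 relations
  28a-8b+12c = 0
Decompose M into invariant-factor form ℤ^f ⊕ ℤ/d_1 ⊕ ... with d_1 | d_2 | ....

Answer: M ≅ ℤ^2 ⊕ ℤ/4

Derivation:
rank_ℚ(R)=1; free=3−1=2
SNF(R) diag = [4] → torsion [4]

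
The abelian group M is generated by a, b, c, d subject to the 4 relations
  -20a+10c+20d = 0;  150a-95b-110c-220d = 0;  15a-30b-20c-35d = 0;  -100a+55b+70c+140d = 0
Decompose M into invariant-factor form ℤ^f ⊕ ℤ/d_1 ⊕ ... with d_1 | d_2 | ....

rank_ℚ(R)=4; free=4−4=0
SNF(R) diag = [5, 5, 10, 10] → torsion [5, 5, 10, 10]

Answer: M ≅ ℤ/5 ⊕ ℤ/5 ⊕ ℤ/10 ⊕ ℤ/10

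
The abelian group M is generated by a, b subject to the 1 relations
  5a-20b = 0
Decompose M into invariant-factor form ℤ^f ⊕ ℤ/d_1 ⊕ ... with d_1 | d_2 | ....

rank_ℚ(R)=1; free=2−1=1
SNF(R) diag = [5] → torsion [5]

Answer: M ≅ ℤ^1 ⊕ ℤ/5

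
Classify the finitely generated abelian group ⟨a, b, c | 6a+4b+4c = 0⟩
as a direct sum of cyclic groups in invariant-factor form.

rank_ℚ(R)=1; free=3−1=2
SNF(R) diag = [2] → torsion [2]

Answer: M ≅ ℤ^2 ⊕ ℤ/2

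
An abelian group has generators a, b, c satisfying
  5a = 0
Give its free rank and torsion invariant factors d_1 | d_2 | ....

rank_ℚ(R)=1; free=3−1=2
SNF(R) diag = [5] → torsion [5]

Answer: M ≅ ℤ^2 ⊕ ℤ/5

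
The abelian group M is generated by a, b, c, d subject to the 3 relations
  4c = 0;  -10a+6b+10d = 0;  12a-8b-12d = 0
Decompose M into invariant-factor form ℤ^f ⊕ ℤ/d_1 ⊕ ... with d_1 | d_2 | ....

Answer: M ≅ ℤ^1 ⊕ ℤ/2 ⊕ ℤ/4 ⊕ ℤ/4

Derivation:
rank_ℚ(R)=3; free=4−3=1
SNF(R) diag = [2, 4, 4] → torsion [2, 4, 4]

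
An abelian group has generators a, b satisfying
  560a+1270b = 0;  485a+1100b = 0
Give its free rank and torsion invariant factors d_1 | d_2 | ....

rank_ℚ(R)=2; free=2−2=0
SNF(R) diag = [5, 10] → torsion [5, 10]

Answer: M ≅ ℤ/5 ⊕ ℤ/10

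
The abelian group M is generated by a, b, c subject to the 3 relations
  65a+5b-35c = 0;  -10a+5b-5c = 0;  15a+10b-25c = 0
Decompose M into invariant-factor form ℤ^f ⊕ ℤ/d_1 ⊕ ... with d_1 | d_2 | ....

Answer: M ≅ ℤ/5 ⊕ ℤ/5 ⊕ ℤ/15

Derivation:
rank_ℚ(R)=3; free=3−3=0
SNF(R) diag = [5, 5, 15] → torsion [5, 5, 15]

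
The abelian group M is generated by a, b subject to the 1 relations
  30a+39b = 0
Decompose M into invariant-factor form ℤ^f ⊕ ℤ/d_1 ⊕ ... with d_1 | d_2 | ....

Answer: M ≅ ℤ^1 ⊕ ℤ/3

Derivation:
rank_ℚ(R)=1; free=2−1=1
SNF(R) diag = [3] → torsion [3]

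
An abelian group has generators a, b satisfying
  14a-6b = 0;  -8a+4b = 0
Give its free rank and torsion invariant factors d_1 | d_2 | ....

Answer: M ≅ ℤ/2 ⊕ ℤ/4

Derivation:
rank_ℚ(R)=2; free=2−2=0
SNF(R) diag = [2, 4] → torsion [2, 4]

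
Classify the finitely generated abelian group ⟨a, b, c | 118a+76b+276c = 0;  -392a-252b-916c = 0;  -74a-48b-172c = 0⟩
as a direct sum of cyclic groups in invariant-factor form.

rank_ℚ(R)=3; free=3−3=0
SNF(R) diag = [2, 4, 12] → torsion [2, 4, 12]

Answer: M ≅ ℤ/2 ⊕ ℤ/4 ⊕ ℤ/12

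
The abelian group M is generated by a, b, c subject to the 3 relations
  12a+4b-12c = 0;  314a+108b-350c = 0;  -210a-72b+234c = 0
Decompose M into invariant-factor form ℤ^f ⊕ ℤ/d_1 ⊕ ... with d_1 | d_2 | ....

rank_ℚ(R)=3; free=3−3=0
SNF(R) diag = [2, 4, 12] → torsion [2, 4, 12]

Answer: M ≅ ℤ/2 ⊕ ℤ/4 ⊕ ℤ/12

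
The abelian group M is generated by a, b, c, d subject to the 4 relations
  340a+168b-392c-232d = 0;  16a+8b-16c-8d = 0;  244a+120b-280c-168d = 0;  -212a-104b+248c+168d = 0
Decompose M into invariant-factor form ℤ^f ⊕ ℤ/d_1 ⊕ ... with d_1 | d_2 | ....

rank_ℚ(R)=4; free=4−4=0
SNF(R) diag = [4, 8, 16, 16] → torsion [4, 8, 16, 16]

Answer: M ≅ ℤ/4 ⊕ ℤ/8 ⊕ ℤ/16 ⊕ ℤ/16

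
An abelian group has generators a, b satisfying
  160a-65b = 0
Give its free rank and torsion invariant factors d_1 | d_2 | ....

rank_ℚ(R)=1; free=2−1=1
SNF(R) diag = [5] → torsion [5]

Answer: M ≅ ℤ^1 ⊕ ℤ/5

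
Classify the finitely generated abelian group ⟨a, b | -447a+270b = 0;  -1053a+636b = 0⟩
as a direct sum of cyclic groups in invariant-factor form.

rank_ℚ(R)=2; free=2−2=0
SNF(R) diag = [3, 6] → torsion [3, 6]

Answer: M ≅ ℤ/3 ⊕ ℤ/6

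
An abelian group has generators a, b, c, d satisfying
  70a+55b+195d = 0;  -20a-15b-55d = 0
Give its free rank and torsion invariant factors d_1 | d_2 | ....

rank_ℚ(R)=2; free=4−2=2
SNF(R) diag = [5, 10] → torsion [5, 10]

Answer: M ≅ ℤ^2 ⊕ ℤ/5 ⊕ ℤ/10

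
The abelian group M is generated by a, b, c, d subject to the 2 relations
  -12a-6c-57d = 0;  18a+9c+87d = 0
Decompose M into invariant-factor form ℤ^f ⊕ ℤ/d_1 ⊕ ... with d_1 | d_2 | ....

rank_ℚ(R)=2; free=4−2=2
SNF(R) diag = [3, 3] → torsion [3, 3]

Answer: M ≅ ℤ^2 ⊕ ℤ/3 ⊕ ℤ/3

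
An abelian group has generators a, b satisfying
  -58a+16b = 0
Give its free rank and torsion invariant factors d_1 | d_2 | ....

rank_ℚ(R)=1; free=2−1=1
SNF(R) diag = [2] → torsion [2]

Answer: M ≅ ℤ^1 ⊕ ℤ/2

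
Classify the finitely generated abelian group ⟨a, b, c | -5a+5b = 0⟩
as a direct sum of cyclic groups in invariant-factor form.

rank_ℚ(R)=1; free=3−1=2
SNF(R) diag = [5] → torsion [5]

Answer: M ≅ ℤ^2 ⊕ ℤ/5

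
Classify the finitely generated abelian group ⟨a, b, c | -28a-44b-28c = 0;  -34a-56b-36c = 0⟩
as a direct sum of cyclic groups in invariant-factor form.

rank_ℚ(R)=2; free=3−2=1
SNF(R) diag = [2, 4] → torsion [2, 4]

Answer: M ≅ ℤ^1 ⊕ ℤ/2 ⊕ ℤ/4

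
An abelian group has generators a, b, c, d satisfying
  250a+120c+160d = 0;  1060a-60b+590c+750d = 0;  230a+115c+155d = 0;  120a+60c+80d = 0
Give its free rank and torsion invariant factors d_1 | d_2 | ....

rank_ℚ(R)=4; free=4−4=0
SNF(R) diag = [5, 10, 20, 60] → torsion [5, 10, 20, 60]

Answer: M ≅ ℤ/5 ⊕ ℤ/10 ⊕ ℤ/20 ⊕ ℤ/60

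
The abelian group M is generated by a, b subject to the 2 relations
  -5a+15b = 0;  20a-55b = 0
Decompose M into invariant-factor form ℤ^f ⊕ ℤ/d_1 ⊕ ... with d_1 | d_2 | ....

rank_ℚ(R)=2; free=2−2=0
SNF(R) diag = [5, 5] → torsion [5, 5]

Answer: M ≅ ℤ/5 ⊕ ℤ/5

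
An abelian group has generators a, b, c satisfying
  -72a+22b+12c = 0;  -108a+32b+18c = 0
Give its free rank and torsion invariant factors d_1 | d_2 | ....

Answer: M ≅ ℤ^1 ⊕ ℤ/2 ⊕ ℤ/6

Derivation:
rank_ℚ(R)=2; free=3−2=1
SNF(R) diag = [2, 6] → torsion [2, 6]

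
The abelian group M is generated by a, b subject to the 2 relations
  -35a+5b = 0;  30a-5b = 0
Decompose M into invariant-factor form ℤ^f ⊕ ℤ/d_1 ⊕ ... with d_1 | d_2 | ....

rank_ℚ(R)=2; free=2−2=0
SNF(R) diag = [5, 5] → torsion [5, 5]

Answer: M ≅ ℤ/5 ⊕ ℤ/5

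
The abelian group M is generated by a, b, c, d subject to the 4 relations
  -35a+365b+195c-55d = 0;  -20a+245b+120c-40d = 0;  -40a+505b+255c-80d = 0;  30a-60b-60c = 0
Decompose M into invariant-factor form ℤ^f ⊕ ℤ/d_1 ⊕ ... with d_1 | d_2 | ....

rank_ℚ(R)=4; free=4−4=0
SNF(R) diag = [5, 15, 15, 30] → torsion [5, 15, 15, 30]

Answer: M ≅ ℤ/5 ⊕ ℤ/15 ⊕ ℤ/15 ⊕ ℤ/30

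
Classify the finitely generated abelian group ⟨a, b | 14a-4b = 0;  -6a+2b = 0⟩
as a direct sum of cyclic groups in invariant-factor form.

rank_ℚ(R)=2; free=2−2=0
SNF(R) diag = [2, 2] → torsion [2, 2]

Answer: M ≅ ℤ/2 ⊕ ℤ/2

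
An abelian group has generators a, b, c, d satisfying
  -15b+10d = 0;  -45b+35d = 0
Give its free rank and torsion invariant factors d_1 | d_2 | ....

Answer: M ≅ ℤ^2 ⊕ ℤ/5 ⊕ ℤ/15

Derivation:
rank_ℚ(R)=2; free=4−2=2
SNF(R) diag = [5, 15] → torsion [5, 15]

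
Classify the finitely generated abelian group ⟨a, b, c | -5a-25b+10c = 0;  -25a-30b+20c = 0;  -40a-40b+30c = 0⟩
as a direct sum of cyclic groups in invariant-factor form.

Answer: M ≅ ℤ/5 ⊕ ℤ/5 ⊕ ℤ/10

Derivation:
rank_ℚ(R)=3; free=3−3=0
SNF(R) diag = [5, 5, 10] → torsion [5, 5, 10]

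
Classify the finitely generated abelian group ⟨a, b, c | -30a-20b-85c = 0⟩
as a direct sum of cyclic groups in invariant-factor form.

rank_ℚ(R)=1; free=3−1=2
SNF(R) diag = [5] → torsion [5]

Answer: M ≅ ℤ^2 ⊕ ℤ/5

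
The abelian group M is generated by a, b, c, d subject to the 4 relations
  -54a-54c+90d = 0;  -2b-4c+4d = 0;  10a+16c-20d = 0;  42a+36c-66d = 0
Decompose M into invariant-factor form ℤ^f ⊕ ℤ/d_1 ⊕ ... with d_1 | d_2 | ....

Answer: M ≅ ℤ/2 ⊕ ℤ/2 ⊕ ℤ/6 ⊕ ℤ/18

Derivation:
rank_ℚ(R)=4; free=4−4=0
SNF(R) diag = [2, 2, 6, 18] → torsion [2, 2, 6, 18]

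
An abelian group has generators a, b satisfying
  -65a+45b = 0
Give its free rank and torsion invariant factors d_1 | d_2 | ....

rank_ℚ(R)=1; free=2−1=1
SNF(R) diag = [5] → torsion [5]

Answer: M ≅ ℤ^1 ⊕ ℤ/5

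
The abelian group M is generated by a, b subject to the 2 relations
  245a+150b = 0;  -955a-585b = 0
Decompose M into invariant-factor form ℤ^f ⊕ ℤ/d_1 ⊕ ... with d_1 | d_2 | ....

rank_ℚ(R)=2; free=2−2=0
SNF(R) diag = [5, 15] → torsion [5, 15]

Answer: M ≅ ℤ/5 ⊕ ℤ/15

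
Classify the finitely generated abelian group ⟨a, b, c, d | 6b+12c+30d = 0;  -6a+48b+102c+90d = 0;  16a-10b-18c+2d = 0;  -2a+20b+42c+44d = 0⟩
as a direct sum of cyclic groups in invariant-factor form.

rank_ℚ(R)=4; free=4−4=0
SNF(R) diag = [2, 6, 18, 18] → torsion [2, 6, 18, 18]

Answer: M ≅ ℤ/2 ⊕ ℤ/6 ⊕ ℤ/18 ⊕ ℤ/18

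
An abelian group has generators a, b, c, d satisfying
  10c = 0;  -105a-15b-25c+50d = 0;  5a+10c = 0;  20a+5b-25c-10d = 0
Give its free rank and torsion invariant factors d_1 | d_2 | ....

Answer: M ≅ ℤ/5 ⊕ ℤ/5 ⊕ ℤ/10 ⊕ ℤ/20

Derivation:
rank_ℚ(R)=4; free=4−4=0
SNF(R) diag = [5, 5, 10, 20] → torsion [5, 5, 10, 20]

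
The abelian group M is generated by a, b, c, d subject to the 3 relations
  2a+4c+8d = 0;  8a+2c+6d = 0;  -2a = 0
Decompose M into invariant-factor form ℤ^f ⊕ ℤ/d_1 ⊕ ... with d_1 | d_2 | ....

Answer: M ≅ ℤ^1 ⊕ ℤ/2 ⊕ ℤ/2 ⊕ ℤ/4

Derivation:
rank_ℚ(R)=3; free=4−3=1
SNF(R) diag = [2, 2, 4] → torsion [2, 2, 4]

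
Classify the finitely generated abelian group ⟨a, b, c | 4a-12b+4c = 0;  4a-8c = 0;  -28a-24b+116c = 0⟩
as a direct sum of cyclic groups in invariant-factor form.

Answer: M ≅ ℤ/4 ⊕ ℤ/12 ⊕ ℤ/36

Derivation:
rank_ℚ(R)=3; free=3−3=0
SNF(R) diag = [4, 12, 36] → torsion [4, 12, 36]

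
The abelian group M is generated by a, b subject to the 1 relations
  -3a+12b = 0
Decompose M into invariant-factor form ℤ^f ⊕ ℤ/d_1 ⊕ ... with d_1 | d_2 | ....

Answer: M ≅ ℤ^1 ⊕ ℤ/3

Derivation:
rank_ℚ(R)=1; free=2−1=1
SNF(R) diag = [3] → torsion [3]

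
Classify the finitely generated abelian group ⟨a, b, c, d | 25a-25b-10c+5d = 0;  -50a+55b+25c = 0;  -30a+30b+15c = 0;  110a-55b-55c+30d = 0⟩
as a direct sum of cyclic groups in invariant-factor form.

Answer: M ≅ ℤ/5 ⊕ ℤ/5 ⊕ ℤ/15 ⊕ ℤ/30

Derivation:
rank_ℚ(R)=4; free=4−4=0
SNF(R) diag = [5, 5, 15, 30] → torsion [5, 5, 15, 30]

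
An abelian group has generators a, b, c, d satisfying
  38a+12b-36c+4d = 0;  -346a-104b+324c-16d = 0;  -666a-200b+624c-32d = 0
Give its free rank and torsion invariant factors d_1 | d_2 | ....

rank_ℚ(R)=3; free=4−3=1
SNF(R) diag = [2, 4, 12] → torsion [2, 4, 12]

Answer: M ≅ ℤ^1 ⊕ ℤ/2 ⊕ ℤ/4 ⊕ ℤ/12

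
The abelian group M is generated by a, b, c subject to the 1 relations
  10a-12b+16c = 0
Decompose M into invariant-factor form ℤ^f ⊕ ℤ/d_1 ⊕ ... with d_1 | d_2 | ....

rank_ℚ(R)=1; free=3−1=2
SNF(R) diag = [2] → torsion [2]

Answer: M ≅ ℤ^2 ⊕ ℤ/2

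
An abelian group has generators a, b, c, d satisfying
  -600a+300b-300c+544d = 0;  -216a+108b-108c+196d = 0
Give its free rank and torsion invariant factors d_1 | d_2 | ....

rank_ℚ(R)=2; free=4−2=2
SNF(R) diag = [4, 12] → torsion [4, 12]

Answer: M ≅ ℤ^2 ⊕ ℤ/4 ⊕ ℤ/12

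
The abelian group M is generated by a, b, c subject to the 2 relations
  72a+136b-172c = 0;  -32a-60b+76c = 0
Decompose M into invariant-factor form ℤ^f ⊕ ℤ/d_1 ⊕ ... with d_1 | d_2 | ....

Answer: M ≅ ℤ^1 ⊕ ℤ/4 ⊕ ℤ/4

Derivation:
rank_ℚ(R)=2; free=3−2=1
SNF(R) diag = [4, 4] → torsion [4, 4]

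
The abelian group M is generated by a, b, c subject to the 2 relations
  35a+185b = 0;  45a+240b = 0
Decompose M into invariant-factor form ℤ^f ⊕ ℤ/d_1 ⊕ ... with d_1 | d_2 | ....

rank_ℚ(R)=2; free=3−2=1
SNF(R) diag = [5, 15] → torsion [5, 15]

Answer: M ≅ ℤ^1 ⊕ ℤ/5 ⊕ ℤ/15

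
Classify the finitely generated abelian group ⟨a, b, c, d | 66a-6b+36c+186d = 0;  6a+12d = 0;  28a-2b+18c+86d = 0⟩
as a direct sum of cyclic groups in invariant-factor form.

Answer: M ≅ ℤ^1 ⊕ ℤ/2 ⊕ ℤ/6 ⊕ ℤ/18

Derivation:
rank_ℚ(R)=3; free=4−3=1
SNF(R) diag = [2, 6, 18] → torsion [2, 6, 18]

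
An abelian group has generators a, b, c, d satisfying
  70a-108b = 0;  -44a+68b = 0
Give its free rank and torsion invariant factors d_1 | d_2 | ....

rank_ℚ(R)=2; free=4−2=2
SNF(R) diag = [2, 4] → torsion [2, 4]

Answer: M ≅ ℤ^2 ⊕ ℤ/2 ⊕ ℤ/4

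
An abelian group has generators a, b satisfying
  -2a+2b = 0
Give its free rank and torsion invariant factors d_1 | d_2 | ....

Answer: M ≅ ℤ^1 ⊕ ℤ/2

Derivation:
rank_ℚ(R)=1; free=2−1=1
SNF(R) diag = [2] → torsion [2]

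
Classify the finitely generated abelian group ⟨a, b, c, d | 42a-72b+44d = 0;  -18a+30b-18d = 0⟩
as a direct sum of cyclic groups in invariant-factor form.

rank_ℚ(R)=2; free=4−2=2
SNF(R) diag = [2, 6] → torsion [2, 6]

Answer: M ≅ ℤ^2 ⊕ ℤ/2 ⊕ ℤ/6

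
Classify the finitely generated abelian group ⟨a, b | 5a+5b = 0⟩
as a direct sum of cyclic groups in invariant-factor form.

rank_ℚ(R)=1; free=2−1=1
SNF(R) diag = [5] → torsion [5]

Answer: M ≅ ℤ^1 ⊕ ℤ/5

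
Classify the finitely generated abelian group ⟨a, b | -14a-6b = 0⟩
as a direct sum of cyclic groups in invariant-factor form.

Answer: M ≅ ℤ^1 ⊕ ℤ/2

Derivation:
rank_ℚ(R)=1; free=2−1=1
SNF(R) diag = [2] → torsion [2]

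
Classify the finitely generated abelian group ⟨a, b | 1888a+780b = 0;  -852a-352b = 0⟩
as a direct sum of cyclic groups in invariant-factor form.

Answer: M ≅ ℤ/4 ⊕ ℤ/4

Derivation:
rank_ℚ(R)=2; free=2−2=0
SNF(R) diag = [4, 4] → torsion [4, 4]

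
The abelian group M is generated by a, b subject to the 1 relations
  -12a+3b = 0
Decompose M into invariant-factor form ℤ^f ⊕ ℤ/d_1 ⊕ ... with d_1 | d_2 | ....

rank_ℚ(R)=1; free=2−1=1
SNF(R) diag = [3] → torsion [3]

Answer: M ≅ ℤ^1 ⊕ ℤ/3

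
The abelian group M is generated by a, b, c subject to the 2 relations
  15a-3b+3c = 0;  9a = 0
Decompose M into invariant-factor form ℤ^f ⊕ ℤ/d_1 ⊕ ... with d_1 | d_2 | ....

Answer: M ≅ ℤ^1 ⊕ ℤ/3 ⊕ ℤ/9

Derivation:
rank_ℚ(R)=2; free=3−2=1
SNF(R) diag = [3, 9] → torsion [3, 9]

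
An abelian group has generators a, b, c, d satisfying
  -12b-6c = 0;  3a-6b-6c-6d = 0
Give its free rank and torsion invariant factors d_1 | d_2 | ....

Answer: M ≅ ℤ^2 ⊕ ℤ/3 ⊕ ℤ/6

Derivation:
rank_ℚ(R)=2; free=4−2=2
SNF(R) diag = [3, 6] → torsion [3, 6]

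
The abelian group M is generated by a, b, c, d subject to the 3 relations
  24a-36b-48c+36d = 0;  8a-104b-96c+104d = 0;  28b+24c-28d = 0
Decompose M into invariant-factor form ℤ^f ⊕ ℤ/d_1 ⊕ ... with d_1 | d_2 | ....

Answer: M ≅ ℤ^1 ⊕ ℤ/4 ⊕ ℤ/8 ⊕ ℤ/24

Derivation:
rank_ℚ(R)=3; free=4−3=1
SNF(R) diag = [4, 8, 24] → torsion [4, 8, 24]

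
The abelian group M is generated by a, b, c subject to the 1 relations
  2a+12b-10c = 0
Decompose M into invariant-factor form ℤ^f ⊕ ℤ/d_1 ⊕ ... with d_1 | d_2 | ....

Answer: M ≅ ℤ^2 ⊕ ℤ/2

Derivation:
rank_ℚ(R)=1; free=3−1=2
SNF(R) diag = [2] → torsion [2]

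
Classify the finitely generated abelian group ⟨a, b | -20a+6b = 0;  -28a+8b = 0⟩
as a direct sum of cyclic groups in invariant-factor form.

Answer: M ≅ ℤ/2 ⊕ ℤ/4

Derivation:
rank_ℚ(R)=2; free=2−2=0
SNF(R) diag = [2, 4] → torsion [2, 4]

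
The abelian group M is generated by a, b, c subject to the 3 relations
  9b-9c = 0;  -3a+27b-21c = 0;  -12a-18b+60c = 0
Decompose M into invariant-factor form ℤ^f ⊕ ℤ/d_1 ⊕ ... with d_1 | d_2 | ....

rank_ℚ(R)=3; free=3−3=0
SNF(R) diag = [3, 9, 18] → torsion [3, 9, 18]

Answer: M ≅ ℤ/3 ⊕ ℤ/9 ⊕ ℤ/18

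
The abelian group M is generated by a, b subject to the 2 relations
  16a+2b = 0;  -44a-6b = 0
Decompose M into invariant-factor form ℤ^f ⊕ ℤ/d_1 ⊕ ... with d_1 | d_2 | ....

rank_ℚ(R)=2; free=2−2=0
SNF(R) diag = [2, 4] → torsion [2, 4]

Answer: M ≅ ℤ/2 ⊕ ℤ/4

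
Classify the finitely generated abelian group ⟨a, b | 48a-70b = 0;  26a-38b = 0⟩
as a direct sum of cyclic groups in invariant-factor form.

rank_ℚ(R)=2; free=2−2=0
SNF(R) diag = [2, 2] → torsion [2, 2]

Answer: M ≅ ℤ/2 ⊕ ℤ/2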